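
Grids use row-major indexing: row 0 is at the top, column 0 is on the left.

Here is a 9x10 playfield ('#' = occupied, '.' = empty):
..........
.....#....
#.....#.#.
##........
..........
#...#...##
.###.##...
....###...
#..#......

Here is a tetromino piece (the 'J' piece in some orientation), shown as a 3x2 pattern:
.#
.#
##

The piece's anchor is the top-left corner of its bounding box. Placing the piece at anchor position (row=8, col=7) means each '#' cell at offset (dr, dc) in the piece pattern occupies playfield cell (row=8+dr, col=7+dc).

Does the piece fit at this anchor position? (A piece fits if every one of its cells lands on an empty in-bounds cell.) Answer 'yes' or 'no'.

Check each piece cell at anchor (8, 7):
  offset (0,1) -> (8,8): empty -> OK
  offset (1,1) -> (9,8): out of bounds -> FAIL
  offset (2,0) -> (10,7): out of bounds -> FAIL
  offset (2,1) -> (10,8): out of bounds -> FAIL
All cells valid: no

Answer: no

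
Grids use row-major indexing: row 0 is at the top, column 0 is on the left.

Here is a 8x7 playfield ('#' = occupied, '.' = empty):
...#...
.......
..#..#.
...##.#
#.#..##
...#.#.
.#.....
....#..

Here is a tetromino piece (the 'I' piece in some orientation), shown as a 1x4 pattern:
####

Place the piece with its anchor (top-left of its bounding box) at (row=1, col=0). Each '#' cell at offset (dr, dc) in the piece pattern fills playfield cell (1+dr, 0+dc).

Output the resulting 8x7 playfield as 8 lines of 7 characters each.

Answer: ...#...
####...
..#..#.
...##.#
#.#..##
...#.#.
.#.....
....#..

Derivation:
Fill (1+0,0+0) = (1,0)
Fill (1+0,0+1) = (1,1)
Fill (1+0,0+2) = (1,2)
Fill (1+0,0+3) = (1,3)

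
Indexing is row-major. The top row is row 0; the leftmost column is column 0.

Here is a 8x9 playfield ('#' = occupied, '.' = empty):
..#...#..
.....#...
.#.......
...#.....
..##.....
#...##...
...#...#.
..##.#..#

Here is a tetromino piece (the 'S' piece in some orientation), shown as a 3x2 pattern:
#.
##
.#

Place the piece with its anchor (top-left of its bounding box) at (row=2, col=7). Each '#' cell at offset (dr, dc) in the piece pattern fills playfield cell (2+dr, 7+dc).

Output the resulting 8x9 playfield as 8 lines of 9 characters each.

Answer: ..#...#..
.....#...
.#.....#.
...#...##
..##....#
#...##...
...#...#.
..##.#..#

Derivation:
Fill (2+0,7+0) = (2,7)
Fill (2+1,7+0) = (3,7)
Fill (2+1,7+1) = (3,8)
Fill (2+2,7+1) = (4,8)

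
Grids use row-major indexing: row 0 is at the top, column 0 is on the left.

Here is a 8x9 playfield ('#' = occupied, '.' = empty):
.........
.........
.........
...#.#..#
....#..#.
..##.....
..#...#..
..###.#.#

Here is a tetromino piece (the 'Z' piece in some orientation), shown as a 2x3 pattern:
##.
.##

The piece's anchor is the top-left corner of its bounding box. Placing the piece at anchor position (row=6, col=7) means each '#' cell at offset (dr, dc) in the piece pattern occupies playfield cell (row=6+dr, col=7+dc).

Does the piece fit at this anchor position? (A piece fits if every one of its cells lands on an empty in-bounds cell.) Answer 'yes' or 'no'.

Check each piece cell at anchor (6, 7):
  offset (0,0) -> (6,7): empty -> OK
  offset (0,1) -> (6,8): empty -> OK
  offset (1,1) -> (7,8): occupied ('#') -> FAIL
  offset (1,2) -> (7,9): out of bounds -> FAIL
All cells valid: no

Answer: no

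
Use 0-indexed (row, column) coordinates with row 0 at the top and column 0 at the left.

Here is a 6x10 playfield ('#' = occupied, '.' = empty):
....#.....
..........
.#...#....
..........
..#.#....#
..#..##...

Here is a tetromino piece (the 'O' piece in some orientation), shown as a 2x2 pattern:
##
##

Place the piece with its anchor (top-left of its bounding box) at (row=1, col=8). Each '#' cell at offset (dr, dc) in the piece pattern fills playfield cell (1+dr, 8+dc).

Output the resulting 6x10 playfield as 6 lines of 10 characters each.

Fill (1+0,8+0) = (1,8)
Fill (1+0,8+1) = (1,9)
Fill (1+1,8+0) = (2,8)
Fill (1+1,8+1) = (2,9)

Answer: ....#.....
........##
.#...#..##
..........
..#.#....#
..#..##...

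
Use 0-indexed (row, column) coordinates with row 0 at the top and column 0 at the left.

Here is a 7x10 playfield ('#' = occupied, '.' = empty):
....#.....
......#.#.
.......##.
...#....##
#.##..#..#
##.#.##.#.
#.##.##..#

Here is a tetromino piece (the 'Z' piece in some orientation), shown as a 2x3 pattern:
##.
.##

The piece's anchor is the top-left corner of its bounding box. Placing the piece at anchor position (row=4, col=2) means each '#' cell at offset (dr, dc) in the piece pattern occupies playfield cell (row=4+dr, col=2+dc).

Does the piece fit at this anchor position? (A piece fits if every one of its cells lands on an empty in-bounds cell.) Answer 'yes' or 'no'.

Check each piece cell at anchor (4, 2):
  offset (0,0) -> (4,2): occupied ('#') -> FAIL
  offset (0,1) -> (4,3): occupied ('#') -> FAIL
  offset (1,1) -> (5,3): occupied ('#') -> FAIL
  offset (1,2) -> (5,4): empty -> OK
All cells valid: no

Answer: no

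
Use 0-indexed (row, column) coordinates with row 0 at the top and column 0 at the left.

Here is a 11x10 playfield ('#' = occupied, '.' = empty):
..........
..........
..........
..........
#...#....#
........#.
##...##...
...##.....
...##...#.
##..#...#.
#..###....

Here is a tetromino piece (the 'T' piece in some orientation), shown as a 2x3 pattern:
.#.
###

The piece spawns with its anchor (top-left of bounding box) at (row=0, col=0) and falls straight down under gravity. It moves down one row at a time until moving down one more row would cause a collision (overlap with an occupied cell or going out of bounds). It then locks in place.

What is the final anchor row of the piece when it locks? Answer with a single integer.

Answer: 2

Derivation:
Spawn at (row=0, col=0). Try each row:
  row 0: fits
  row 1: fits
  row 2: fits
  row 3: blocked -> lock at row 2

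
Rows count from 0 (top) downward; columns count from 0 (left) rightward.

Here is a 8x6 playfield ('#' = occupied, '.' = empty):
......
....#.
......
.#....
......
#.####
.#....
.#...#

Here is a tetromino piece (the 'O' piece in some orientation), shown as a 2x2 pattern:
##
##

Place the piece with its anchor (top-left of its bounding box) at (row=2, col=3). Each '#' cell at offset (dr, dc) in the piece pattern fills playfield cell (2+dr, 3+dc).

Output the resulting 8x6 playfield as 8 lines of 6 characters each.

Answer: ......
....#.
...##.
.#.##.
......
#.####
.#....
.#...#

Derivation:
Fill (2+0,3+0) = (2,3)
Fill (2+0,3+1) = (2,4)
Fill (2+1,3+0) = (3,3)
Fill (2+1,3+1) = (3,4)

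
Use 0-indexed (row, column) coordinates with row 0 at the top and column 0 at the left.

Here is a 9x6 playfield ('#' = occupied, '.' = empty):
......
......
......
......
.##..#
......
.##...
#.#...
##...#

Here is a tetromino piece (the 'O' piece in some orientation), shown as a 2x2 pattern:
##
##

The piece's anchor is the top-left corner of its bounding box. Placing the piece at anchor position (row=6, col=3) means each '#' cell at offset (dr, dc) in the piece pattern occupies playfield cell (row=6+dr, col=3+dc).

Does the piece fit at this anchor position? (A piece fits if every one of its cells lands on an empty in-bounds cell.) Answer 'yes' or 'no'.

Check each piece cell at anchor (6, 3):
  offset (0,0) -> (6,3): empty -> OK
  offset (0,1) -> (6,4): empty -> OK
  offset (1,0) -> (7,3): empty -> OK
  offset (1,1) -> (7,4): empty -> OK
All cells valid: yes

Answer: yes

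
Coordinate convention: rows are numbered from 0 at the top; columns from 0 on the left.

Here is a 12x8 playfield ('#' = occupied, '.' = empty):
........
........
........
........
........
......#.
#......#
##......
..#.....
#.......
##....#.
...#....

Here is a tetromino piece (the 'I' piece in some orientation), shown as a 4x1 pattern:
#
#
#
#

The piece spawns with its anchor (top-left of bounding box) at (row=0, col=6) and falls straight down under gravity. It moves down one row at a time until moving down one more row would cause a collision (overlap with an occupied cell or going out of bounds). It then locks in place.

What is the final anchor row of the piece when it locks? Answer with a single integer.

Answer: 1

Derivation:
Spawn at (row=0, col=6). Try each row:
  row 0: fits
  row 1: fits
  row 2: blocked -> lock at row 1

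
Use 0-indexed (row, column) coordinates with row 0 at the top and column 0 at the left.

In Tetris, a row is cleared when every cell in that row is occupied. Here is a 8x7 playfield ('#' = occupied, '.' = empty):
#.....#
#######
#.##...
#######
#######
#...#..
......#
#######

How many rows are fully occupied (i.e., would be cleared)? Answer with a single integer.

Answer: 4

Derivation:
Check each row:
  row 0: 5 empty cells -> not full
  row 1: 0 empty cells -> FULL (clear)
  row 2: 4 empty cells -> not full
  row 3: 0 empty cells -> FULL (clear)
  row 4: 0 empty cells -> FULL (clear)
  row 5: 5 empty cells -> not full
  row 6: 6 empty cells -> not full
  row 7: 0 empty cells -> FULL (clear)
Total rows cleared: 4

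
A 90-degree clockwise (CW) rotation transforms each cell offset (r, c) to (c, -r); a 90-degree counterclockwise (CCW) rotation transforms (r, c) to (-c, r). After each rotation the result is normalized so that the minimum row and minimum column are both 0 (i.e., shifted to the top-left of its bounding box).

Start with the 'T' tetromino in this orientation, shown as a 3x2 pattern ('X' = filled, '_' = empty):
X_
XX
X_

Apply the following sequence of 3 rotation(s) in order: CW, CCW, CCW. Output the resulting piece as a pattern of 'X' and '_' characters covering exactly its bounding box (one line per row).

Answer: _X_
XXX

Derivation:
Start:
X_
XX
X_
After rotation 1 (CW):
XXX
_X_
After rotation 2 (CCW):
X_
XX
X_
After rotation 3 (CCW):
_X_
XXX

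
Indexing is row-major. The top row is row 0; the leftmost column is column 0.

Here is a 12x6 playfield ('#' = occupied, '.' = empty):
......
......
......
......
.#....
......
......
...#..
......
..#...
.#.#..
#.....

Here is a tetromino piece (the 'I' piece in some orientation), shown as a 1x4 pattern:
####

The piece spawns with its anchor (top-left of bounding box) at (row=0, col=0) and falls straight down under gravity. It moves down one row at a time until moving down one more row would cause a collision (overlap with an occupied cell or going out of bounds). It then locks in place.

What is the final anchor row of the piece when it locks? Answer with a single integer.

Answer: 3

Derivation:
Spawn at (row=0, col=0). Try each row:
  row 0: fits
  row 1: fits
  row 2: fits
  row 3: fits
  row 4: blocked -> lock at row 3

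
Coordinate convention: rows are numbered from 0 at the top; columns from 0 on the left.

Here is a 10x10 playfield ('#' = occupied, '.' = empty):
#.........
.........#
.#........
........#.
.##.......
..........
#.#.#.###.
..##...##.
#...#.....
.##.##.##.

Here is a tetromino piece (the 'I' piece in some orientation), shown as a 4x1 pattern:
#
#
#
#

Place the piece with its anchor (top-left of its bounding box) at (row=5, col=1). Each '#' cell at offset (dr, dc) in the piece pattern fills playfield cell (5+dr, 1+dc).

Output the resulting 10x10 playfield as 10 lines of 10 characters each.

Fill (5+0,1+0) = (5,1)
Fill (5+1,1+0) = (6,1)
Fill (5+2,1+0) = (7,1)
Fill (5+3,1+0) = (8,1)

Answer: #.........
.........#
.#........
........#.
.##.......
.#........
###.#.###.
.###...##.
##..#.....
.##.##.##.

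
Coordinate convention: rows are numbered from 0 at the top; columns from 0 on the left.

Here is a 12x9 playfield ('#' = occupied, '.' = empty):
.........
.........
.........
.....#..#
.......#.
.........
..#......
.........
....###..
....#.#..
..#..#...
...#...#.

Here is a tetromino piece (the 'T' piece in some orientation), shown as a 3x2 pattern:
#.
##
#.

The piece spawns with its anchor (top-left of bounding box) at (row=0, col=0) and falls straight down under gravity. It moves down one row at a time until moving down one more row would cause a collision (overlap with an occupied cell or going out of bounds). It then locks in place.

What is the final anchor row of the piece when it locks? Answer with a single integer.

Answer: 9

Derivation:
Spawn at (row=0, col=0). Try each row:
  row 0: fits
  row 1: fits
  row 2: fits
  row 3: fits
  row 4: fits
  row 5: fits
  row 6: fits
  row 7: fits
  row 8: fits
  row 9: fits
  row 10: blocked -> lock at row 9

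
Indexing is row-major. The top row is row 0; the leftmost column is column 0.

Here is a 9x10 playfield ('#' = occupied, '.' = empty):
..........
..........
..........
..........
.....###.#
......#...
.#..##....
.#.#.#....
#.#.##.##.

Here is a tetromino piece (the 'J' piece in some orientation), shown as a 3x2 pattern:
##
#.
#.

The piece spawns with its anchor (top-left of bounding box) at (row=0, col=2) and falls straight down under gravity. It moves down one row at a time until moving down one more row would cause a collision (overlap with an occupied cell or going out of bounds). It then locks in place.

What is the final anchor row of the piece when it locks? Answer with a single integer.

Spawn at (row=0, col=2). Try each row:
  row 0: fits
  row 1: fits
  row 2: fits
  row 3: fits
  row 4: fits
  row 5: fits
  row 6: blocked -> lock at row 5

Answer: 5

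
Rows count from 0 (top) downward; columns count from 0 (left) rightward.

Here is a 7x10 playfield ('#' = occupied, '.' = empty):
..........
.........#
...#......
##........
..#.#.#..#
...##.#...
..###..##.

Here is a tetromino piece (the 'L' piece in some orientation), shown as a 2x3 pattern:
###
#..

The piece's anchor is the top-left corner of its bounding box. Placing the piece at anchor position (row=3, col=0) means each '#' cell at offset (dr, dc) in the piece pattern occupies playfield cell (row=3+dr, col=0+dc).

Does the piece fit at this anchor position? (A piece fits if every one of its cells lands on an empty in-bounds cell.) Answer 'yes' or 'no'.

Check each piece cell at anchor (3, 0):
  offset (0,0) -> (3,0): occupied ('#') -> FAIL
  offset (0,1) -> (3,1): occupied ('#') -> FAIL
  offset (0,2) -> (3,2): empty -> OK
  offset (1,0) -> (4,0): empty -> OK
All cells valid: no

Answer: no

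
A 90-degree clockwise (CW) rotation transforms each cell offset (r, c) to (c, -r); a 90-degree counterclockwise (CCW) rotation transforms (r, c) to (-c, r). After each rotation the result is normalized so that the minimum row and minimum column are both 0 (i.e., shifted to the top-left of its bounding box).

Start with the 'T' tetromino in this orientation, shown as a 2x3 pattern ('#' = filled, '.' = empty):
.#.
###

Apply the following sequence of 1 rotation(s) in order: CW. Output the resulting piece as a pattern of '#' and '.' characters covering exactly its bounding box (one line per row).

Answer: #.
##
#.

Derivation:
Start:
.#.
###
After rotation 1 (CW):
#.
##
#.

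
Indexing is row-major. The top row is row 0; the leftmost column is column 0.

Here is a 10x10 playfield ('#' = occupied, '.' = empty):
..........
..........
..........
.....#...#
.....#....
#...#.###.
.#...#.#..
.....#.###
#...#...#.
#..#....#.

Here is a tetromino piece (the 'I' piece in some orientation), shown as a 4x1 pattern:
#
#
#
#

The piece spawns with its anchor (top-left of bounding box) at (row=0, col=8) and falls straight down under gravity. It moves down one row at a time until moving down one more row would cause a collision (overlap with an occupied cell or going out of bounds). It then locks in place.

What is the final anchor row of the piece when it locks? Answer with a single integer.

Answer: 1

Derivation:
Spawn at (row=0, col=8). Try each row:
  row 0: fits
  row 1: fits
  row 2: blocked -> lock at row 1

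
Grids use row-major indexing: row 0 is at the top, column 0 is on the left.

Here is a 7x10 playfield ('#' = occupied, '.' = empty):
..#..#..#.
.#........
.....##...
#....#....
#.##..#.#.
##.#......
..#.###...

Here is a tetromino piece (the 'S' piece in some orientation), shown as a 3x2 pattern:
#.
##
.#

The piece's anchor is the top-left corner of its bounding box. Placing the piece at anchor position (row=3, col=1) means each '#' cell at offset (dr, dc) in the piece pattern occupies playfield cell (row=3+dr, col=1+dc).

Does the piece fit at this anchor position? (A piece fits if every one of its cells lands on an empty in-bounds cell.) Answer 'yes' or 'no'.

Check each piece cell at anchor (3, 1):
  offset (0,0) -> (3,1): empty -> OK
  offset (1,0) -> (4,1): empty -> OK
  offset (1,1) -> (4,2): occupied ('#') -> FAIL
  offset (2,1) -> (5,2): empty -> OK
All cells valid: no

Answer: no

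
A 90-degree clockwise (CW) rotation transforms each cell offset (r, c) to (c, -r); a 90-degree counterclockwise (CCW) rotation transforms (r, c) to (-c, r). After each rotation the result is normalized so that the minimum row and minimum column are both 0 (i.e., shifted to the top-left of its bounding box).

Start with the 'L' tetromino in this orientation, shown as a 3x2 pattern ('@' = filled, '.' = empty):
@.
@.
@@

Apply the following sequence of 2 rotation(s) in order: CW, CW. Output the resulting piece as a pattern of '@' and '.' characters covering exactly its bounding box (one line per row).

Start:
@.
@.
@@
After rotation 1 (CW):
@@@
@..
After rotation 2 (CW):
@@
.@
.@

Answer: @@
.@
.@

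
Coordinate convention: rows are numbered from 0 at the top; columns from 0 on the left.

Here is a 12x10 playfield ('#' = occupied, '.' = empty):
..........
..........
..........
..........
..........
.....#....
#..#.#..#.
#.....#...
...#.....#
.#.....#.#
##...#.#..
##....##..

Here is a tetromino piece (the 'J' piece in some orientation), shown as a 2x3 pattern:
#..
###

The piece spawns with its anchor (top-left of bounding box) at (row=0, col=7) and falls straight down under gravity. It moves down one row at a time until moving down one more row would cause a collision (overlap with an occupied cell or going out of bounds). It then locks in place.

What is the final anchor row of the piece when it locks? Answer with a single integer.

Spawn at (row=0, col=7). Try each row:
  row 0: fits
  row 1: fits
  row 2: fits
  row 3: fits
  row 4: fits
  row 5: blocked -> lock at row 4

Answer: 4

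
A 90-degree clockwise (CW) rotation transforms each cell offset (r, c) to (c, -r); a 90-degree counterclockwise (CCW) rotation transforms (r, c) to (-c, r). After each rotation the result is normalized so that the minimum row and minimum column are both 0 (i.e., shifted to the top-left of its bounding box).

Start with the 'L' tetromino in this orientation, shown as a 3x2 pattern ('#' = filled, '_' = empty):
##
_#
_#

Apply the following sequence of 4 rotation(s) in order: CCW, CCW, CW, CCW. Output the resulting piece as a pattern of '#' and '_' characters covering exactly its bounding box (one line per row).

Answer: #_
#_
##

Derivation:
Start:
##
_#
_#
After rotation 1 (CCW):
###
#__
After rotation 2 (CCW):
#_
#_
##
After rotation 3 (CW):
###
#__
After rotation 4 (CCW):
#_
#_
##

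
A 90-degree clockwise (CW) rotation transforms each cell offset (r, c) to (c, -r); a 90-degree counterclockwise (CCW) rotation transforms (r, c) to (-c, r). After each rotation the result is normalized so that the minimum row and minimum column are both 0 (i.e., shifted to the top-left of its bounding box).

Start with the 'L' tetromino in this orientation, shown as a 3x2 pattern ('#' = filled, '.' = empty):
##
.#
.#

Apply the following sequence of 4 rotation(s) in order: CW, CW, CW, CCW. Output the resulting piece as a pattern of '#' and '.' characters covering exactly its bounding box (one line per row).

Answer: #.
#.
##

Derivation:
Start:
##
.#
.#
After rotation 1 (CW):
..#
###
After rotation 2 (CW):
#.
#.
##
After rotation 3 (CW):
###
#..
After rotation 4 (CCW):
#.
#.
##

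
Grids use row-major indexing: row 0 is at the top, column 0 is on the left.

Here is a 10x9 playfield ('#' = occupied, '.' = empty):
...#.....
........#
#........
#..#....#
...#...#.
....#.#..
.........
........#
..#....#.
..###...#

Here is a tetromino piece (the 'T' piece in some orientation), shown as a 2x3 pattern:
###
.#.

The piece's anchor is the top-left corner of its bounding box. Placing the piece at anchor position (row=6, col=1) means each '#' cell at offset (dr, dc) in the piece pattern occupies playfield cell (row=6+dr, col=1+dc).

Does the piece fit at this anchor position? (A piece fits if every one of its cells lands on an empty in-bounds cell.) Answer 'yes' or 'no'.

Check each piece cell at anchor (6, 1):
  offset (0,0) -> (6,1): empty -> OK
  offset (0,1) -> (6,2): empty -> OK
  offset (0,2) -> (6,3): empty -> OK
  offset (1,1) -> (7,2): empty -> OK
All cells valid: yes

Answer: yes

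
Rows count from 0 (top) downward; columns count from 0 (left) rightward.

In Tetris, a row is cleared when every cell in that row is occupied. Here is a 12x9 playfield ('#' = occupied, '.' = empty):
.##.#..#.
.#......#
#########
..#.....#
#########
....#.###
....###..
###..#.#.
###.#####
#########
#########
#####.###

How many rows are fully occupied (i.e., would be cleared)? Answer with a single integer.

Answer: 4

Derivation:
Check each row:
  row 0: 5 empty cells -> not full
  row 1: 7 empty cells -> not full
  row 2: 0 empty cells -> FULL (clear)
  row 3: 7 empty cells -> not full
  row 4: 0 empty cells -> FULL (clear)
  row 5: 5 empty cells -> not full
  row 6: 6 empty cells -> not full
  row 7: 4 empty cells -> not full
  row 8: 1 empty cell -> not full
  row 9: 0 empty cells -> FULL (clear)
  row 10: 0 empty cells -> FULL (clear)
  row 11: 1 empty cell -> not full
Total rows cleared: 4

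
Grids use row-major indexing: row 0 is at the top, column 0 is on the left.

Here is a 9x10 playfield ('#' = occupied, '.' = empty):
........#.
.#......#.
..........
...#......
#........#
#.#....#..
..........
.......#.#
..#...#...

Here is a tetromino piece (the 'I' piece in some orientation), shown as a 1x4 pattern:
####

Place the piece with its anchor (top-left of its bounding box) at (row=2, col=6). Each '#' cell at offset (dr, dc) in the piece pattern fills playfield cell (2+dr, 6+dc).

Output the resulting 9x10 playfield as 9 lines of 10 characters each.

Fill (2+0,6+0) = (2,6)
Fill (2+0,6+1) = (2,7)
Fill (2+0,6+2) = (2,8)
Fill (2+0,6+3) = (2,9)

Answer: ........#.
.#......#.
......####
...#......
#........#
#.#....#..
..........
.......#.#
..#...#...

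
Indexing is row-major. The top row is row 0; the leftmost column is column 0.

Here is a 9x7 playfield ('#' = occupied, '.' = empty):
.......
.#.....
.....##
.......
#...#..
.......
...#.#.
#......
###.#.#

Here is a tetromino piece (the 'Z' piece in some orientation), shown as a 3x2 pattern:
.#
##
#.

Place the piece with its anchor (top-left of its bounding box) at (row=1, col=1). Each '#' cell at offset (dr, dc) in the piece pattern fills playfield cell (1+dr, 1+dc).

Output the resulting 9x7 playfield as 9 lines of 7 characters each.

Fill (1+0,1+1) = (1,2)
Fill (1+1,1+0) = (2,1)
Fill (1+1,1+1) = (2,2)
Fill (1+2,1+0) = (3,1)

Answer: .......
.##....
.##..##
.#.....
#...#..
.......
...#.#.
#......
###.#.#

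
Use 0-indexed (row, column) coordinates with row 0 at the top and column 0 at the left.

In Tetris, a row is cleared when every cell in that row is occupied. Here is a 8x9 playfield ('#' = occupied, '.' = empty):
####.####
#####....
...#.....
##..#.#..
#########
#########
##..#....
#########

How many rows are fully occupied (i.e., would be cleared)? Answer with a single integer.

Check each row:
  row 0: 1 empty cell -> not full
  row 1: 4 empty cells -> not full
  row 2: 8 empty cells -> not full
  row 3: 5 empty cells -> not full
  row 4: 0 empty cells -> FULL (clear)
  row 5: 0 empty cells -> FULL (clear)
  row 6: 6 empty cells -> not full
  row 7: 0 empty cells -> FULL (clear)
Total rows cleared: 3

Answer: 3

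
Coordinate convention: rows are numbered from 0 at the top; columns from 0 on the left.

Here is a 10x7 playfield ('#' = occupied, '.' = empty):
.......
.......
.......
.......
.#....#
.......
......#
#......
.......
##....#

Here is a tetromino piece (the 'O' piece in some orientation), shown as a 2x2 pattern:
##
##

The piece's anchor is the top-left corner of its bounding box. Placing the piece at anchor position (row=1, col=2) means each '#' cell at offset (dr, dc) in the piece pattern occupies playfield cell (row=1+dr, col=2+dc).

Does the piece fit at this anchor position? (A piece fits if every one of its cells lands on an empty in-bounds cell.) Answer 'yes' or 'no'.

Answer: yes

Derivation:
Check each piece cell at anchor (1, 2):
  offset (0,0) -> (1,2): empty -> OK
  offset (0,1) -> (1,3): empty -> OK
  offset (1,0) -> (2,2): empty -> OK
  offset (1,1) -> (2,3): empty -> OK
All cells valid: yes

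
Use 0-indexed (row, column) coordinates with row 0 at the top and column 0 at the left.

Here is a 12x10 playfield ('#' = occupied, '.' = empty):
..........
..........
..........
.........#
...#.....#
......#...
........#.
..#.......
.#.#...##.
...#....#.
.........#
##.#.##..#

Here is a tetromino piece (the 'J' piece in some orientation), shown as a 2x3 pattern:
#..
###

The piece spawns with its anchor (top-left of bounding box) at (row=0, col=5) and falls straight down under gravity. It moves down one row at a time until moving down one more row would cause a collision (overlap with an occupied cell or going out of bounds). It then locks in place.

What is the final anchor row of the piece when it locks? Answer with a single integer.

Spawn at (row=0, col=5). Try each row:
  row 0: fits
  row 1: fits
  row 2: fits
  row 3: fits
  row 4: blocked -> lock at row 3

Answer: 3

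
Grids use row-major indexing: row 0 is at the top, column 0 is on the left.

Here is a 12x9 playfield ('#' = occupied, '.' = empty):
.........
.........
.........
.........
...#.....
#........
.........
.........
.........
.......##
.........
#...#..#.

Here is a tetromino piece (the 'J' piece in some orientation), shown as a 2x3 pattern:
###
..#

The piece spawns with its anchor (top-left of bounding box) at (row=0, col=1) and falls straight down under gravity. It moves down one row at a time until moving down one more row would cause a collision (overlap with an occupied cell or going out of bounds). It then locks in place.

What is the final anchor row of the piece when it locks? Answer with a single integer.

Answer: 2

Derivation:
Spawn at (row=0, col=1). Try each row:
  row 0: fits
  row 1: fits
  row 2: fits
  row 3: blocked -> lock at row 2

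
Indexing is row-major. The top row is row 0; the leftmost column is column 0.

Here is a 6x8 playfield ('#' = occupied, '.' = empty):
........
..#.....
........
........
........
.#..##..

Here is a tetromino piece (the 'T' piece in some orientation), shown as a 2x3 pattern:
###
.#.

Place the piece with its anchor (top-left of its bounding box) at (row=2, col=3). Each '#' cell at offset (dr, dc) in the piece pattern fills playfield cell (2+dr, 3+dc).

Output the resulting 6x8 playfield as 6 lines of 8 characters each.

Fill (2+0,3+0) = (2,3)
Fill (2+0,3+1) = (2,4)
Fill (2+0,3+2) = (2,5)
Fill (2+1,3+1) = (3,4)

Answer: ........
..#.....
...###..
....#...
........
.#..##..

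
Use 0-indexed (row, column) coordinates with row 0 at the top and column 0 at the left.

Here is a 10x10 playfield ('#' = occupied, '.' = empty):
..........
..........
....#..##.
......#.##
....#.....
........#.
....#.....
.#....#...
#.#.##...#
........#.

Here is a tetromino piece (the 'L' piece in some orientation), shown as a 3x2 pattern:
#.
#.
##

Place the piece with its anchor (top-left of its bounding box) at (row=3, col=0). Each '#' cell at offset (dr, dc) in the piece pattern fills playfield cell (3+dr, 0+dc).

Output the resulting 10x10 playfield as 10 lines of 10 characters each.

Fill (3+0,0+0) = (3,0)
Fill (3+1,0+0) = (4,0)
Fill (3+2,0+0) = (5,0)
Fill (3+2,0+1) = (5,1)

Answer: ..........
..........
....#..##.
#.....#.##
#...#.....
##......#.
....#.....
.#....#...
#.#.##...#
........#.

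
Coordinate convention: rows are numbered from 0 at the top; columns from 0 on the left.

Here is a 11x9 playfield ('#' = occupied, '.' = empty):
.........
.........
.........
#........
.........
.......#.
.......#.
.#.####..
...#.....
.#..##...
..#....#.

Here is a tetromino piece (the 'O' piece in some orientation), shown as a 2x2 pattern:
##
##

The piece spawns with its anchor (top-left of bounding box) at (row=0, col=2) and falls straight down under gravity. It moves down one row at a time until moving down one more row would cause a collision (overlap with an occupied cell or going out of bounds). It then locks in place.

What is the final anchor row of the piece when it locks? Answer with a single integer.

Answer: 5

Derivation:
Spawn at (row=0, col=2). Try each row:
  row 0: fits
  row 1: fits
  row 2: fits
  row 3: fits
  row 4: fits
  row 5: fits
  row 6: blocked -> lock at row 5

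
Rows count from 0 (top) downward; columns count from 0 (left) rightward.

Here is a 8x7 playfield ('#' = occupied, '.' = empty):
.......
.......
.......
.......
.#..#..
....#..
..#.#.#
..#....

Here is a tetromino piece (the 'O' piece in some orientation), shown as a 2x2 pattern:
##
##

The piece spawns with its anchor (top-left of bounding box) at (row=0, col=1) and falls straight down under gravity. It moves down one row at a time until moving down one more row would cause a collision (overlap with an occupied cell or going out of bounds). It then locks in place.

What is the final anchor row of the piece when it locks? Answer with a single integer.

Answer: 2

Derivation:
Spawn at (row=0, col=1). Try each row:
  row 0: fits
  row 1: fits
  row 2: fits
  row 3: blocked -> lock at row 2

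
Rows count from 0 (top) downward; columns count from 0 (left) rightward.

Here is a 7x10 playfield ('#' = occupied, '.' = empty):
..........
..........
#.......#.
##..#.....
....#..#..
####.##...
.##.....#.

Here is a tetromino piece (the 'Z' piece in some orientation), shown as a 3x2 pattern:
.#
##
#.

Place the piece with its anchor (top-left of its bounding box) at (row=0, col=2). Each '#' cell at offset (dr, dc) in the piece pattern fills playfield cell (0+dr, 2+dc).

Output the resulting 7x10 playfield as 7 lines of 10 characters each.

Fill (0+0,2+1) = (0,3)
Fill (0+1,2+0) = (1,2)
Fill (0+1,2+1) = (1,3)
Fill (0+2,2+0) = (2,2)

Answer: ...#......
..##......
#.#.....#.
##..#.....
....#..#..
####.##...
.##.....#.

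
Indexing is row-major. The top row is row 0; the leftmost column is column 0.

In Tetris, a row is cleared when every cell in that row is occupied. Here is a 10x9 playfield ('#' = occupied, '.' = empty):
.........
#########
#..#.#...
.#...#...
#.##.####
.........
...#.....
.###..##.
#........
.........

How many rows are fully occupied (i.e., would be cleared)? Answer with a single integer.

Check each row:
  row 0: 9 empty cells -> not full
  row 1: 0 empty cells -> FULL (clear)
  row 2: 6 empty cells -> not full
  row 3: 7 empty cells -> not full
  row 4: 2 empty cells -> not full
  row 5: 9 empty cells -> not full
  row 6: 8 empty cells -> not full
  row 7: 4 empty cells -> not full
  row 8: 8 empty cells -> not full
  row 9: 9 empty cells -> not full
Total rows cleared: 1

Answer: 1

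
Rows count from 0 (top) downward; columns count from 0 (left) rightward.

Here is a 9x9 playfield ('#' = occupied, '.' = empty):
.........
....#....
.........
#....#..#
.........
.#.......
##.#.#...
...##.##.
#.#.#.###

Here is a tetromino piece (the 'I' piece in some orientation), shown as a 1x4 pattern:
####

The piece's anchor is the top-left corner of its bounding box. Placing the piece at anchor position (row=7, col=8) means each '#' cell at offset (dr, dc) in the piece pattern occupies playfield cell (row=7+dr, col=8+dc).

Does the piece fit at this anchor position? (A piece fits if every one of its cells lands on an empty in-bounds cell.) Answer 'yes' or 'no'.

Check each piece cell at anchor (7, 8):
  offset (0,0) -> (7,8): empty -> OK
  offset (0,1) -> (7,9): out of bounds -> FAIL
  offset (0,2) -> (7,10): out of bounds -> FAIL
  offset (0,3) -> (7,11): out of bounds -> FAIL
All cells valid: no

Answer: no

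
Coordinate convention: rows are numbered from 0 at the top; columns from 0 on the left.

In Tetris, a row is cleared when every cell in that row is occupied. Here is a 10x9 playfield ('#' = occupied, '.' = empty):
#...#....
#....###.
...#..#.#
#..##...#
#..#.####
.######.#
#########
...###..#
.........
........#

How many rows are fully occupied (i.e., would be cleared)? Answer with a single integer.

Answer: 1

Derivation:
Check each row:
  row 0: 7 empty cells -> not full
  row 1: 5 empty cells -> not full
  row 2: 6 empty cells -> not full
  row 3: 5 empty cells -> not full
  row 4: 3 empty cells -> not full
  row 5: 2 empty cells -> not full
  row 6: 0 empty cells -> FULL (clear)
  row 7: 5 empty cells -> not full
  row 8: 9 empty cells -> not full
  row 9: 8 empty cells -> not full
Total rows cleared: 1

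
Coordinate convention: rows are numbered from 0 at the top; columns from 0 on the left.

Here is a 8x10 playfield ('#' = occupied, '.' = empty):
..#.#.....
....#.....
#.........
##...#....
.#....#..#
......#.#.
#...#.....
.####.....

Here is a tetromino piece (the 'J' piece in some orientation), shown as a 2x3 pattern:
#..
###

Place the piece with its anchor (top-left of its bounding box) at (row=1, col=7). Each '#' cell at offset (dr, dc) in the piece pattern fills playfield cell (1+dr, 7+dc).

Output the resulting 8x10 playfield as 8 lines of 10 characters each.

Fill (1+0,7+0) = (1,7)
Fill (1+1,7+0) = (2,7)
Fill (1+1,7+1) = (2,8)
Fill (1+1,7+2) = (2,9)

Answer: ..#.#.....
....#..#..
#......###
##...#....
.#....#..#
......#.#.
#...#.....
.####.....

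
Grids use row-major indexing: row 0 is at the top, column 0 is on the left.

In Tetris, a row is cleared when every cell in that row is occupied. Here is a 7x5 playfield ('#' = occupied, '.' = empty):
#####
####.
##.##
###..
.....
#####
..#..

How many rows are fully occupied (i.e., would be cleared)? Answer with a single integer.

Check each row:
  row 0: 0 empty cells -> FULL (clear)
  row 1: 1 empty cell -> not full
  row 2: 1 empty cell -> not full
  row 3: 2 empty cells -> not full
  row 4: 5 empty cells -> not full
  row 5: 0 empty cells -> FULL (clear)
  row 6: 4 empty cells -> not full
Total rows cleared: 2

Answer: 2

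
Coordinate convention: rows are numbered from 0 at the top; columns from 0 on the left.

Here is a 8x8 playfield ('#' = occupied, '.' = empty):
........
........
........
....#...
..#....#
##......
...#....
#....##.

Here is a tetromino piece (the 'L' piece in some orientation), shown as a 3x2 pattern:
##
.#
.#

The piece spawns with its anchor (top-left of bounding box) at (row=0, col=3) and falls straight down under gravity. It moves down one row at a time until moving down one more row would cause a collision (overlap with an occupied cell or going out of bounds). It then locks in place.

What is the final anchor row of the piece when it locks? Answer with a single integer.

Spawn at (row=0, col=3). Try each row:
  row 0: fits
  row 1: blocked -> lock at row 0

Answer: 0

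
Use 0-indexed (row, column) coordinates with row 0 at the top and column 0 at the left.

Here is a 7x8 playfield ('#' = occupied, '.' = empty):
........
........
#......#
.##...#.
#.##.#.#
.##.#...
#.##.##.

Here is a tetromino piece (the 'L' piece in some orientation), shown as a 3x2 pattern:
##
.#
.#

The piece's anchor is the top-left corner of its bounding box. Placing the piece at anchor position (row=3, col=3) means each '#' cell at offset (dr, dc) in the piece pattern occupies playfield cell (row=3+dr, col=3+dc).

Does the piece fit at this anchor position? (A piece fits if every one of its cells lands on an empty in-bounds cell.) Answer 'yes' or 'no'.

Check each piece cell at anchor (3, 3):
  offset (0,0) -> (3,3): empty -> OK
  offset (0,1) -> (3,4): empty -> OK
  offset (1,1) -> (4,4): empty -> OK
  offset (2,1) -> (5,4): occupied ('#') -> FAIL
All cells valid: no

Answer: no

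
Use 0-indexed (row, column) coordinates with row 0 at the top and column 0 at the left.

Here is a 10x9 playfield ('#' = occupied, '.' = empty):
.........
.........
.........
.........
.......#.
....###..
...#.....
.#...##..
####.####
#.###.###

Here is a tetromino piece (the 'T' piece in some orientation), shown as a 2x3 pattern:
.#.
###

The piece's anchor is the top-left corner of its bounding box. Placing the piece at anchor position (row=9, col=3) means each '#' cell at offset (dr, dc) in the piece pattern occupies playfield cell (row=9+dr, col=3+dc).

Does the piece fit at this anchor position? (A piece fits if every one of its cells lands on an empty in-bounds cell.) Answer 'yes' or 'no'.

Answer: no

Derivation:
Check each piece cell at anchor (9, 3):
  offset (0,1) -> (9,4): occupied ('#') -> FAIL
  offset (1,0) -> (10,3): out of bounds -> FAIL
  offset (1,1) -> (10,4): out of bounds -> FAIL
  offset (1,2) -> (10,5): out of bounds -> FAIL
All cells valid: no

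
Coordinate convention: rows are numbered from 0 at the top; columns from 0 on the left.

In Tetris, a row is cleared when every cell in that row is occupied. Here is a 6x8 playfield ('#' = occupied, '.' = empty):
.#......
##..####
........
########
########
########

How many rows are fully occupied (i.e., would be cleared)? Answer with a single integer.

Answer: 3

Derivation:
Check each row:
  row 0: 7 empty cells -> not full
  row 1: 2 empty cells -> not full
  row 2: 8 empty cells -> not full
  row 3: 0 empty cells -> FULL (clear)
  row 4: 0 empty cells -> FULL (clear)
  row 5: 0 empty cells -> FULL (clear)
Total rows cleared: 3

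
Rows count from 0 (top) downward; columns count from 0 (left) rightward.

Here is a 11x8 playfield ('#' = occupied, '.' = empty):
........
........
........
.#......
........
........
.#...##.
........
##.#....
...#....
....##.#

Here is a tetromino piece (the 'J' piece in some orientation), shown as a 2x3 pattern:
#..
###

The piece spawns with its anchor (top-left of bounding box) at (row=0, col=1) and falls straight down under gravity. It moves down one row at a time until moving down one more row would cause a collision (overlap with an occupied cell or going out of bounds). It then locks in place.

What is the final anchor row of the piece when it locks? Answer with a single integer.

Spawn at (row=0, col=1). Try each row:
  row 0: fits
  row 1: fits
  row 2: blocked -> lock at row 1

Answer: 1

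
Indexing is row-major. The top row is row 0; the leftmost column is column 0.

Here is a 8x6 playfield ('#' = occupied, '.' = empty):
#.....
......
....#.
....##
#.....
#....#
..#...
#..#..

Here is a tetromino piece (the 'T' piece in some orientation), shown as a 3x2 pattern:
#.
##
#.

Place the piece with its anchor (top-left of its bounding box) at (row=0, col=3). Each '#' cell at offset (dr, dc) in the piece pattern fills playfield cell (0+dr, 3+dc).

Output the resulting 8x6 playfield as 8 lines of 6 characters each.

Answer: #..#..
...##.
...##.
....##
#.....
#....#
..#...
#..#..

Derivation:
Fill (0+0,3+0) = (0,3)
Fill (0+1,3+0) = (1,3)
Fill (0+1,3+1) = (1,4)
Fill (0+2,3+0) = (2,3)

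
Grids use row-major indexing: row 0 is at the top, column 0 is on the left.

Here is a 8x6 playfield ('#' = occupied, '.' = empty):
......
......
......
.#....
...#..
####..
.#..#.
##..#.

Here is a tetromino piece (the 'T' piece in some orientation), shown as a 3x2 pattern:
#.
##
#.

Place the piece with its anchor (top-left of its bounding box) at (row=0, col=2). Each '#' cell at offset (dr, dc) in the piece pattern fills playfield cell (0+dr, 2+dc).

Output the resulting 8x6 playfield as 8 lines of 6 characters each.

Fill (0+0,2+0) = (0,2)
Fill (0+1,2+0) = (1,2)
Fill (0+1,2+1) = (1,3)
Fill (0+2,2+0) = (2,2)

Answer: ..#...
..##..
..#...
.#....
...#..
####..
.#..#.
##..#.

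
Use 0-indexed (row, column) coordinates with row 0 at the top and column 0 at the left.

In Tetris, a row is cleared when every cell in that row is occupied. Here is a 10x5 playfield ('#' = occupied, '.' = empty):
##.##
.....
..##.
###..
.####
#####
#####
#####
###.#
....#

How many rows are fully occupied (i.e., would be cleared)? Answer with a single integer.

Answer: 3

Derivation:
Check each row:
  row 0: 1 empty cell -> not full
  row 1: 5 empty cells -> not full
  row 2: 3 empty cells -> not full
  row 3: 2 empty cells -> not full
  row 4: 1 empty cell -> not full
  row 5: 0 empty cells -> FULL (clear)
  row 6: 0 empty cells -> FULL (clear)
  row 7: 0 empty cells -> FULL (clear)
  row 8: 1 empty cell -> not full
  row 9: 4 empty cells -> not full
Total rows cleared: 3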